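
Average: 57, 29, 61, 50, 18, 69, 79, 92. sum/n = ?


Sum = 57 + 29 + 61 + 50 + 18 + 69 + 79 + 92 = 455
n = 8
Mean = 455/8 = 56.8750

Mean = 56.8750


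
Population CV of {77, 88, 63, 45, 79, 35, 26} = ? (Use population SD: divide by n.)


Mean = 59.0000
SD = 22.1746
CV = (22.1746/59.0000)*100 = 37.5841%

CV = 37.5841%


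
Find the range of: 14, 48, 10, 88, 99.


Max = 99, Min = 10
Range = 99 - 10 = 89

Range = 89


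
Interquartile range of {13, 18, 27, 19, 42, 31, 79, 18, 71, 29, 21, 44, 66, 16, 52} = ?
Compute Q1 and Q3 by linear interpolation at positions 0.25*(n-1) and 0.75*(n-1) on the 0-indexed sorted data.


Sorted: 13, 16, 18, 18, 19, 21, 27, 29, 31, 42, 44, 52, 66, 71, 79
Q1 (25th %ile) = 18.5000
Q3 (75th %ile) = 48.0000
IQR = 48.0000 - 18.5000 = 29.5000

IQR = 29.5000


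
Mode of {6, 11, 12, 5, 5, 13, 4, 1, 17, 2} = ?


Frequencies: 1:1, 2:1, 4:1, 5:2, 6:1, 11:1, 12:1, 13:1, 17:1
Max frequency = 2
Mode = 5

Mode = 5


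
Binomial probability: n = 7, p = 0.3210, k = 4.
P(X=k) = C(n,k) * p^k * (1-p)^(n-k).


C(7,4) = 35
p^4 = 0.010617
(1-p)^3 = 0.313047
P = 35 * 0.010617 * 0.313047 = 0.1163

P(X=4) = 0.1163


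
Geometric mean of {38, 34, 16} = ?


Product = 38 × 34 × 16 = 20672
GM = 20672^(1/3) = 27.4448

GM = 27.4448


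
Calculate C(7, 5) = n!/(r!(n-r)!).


C(7,5) = 7!/(5! × 2!)
= 5040/(120 × 2)
= 21

C(7,5) = 21


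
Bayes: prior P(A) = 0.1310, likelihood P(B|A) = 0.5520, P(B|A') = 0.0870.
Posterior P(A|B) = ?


P(B) = P(B|A)*P(A) + P(B|A')*P(A')
= 0.5520*0.1310 + 0.0870*0.8690
= 0.072312 + 0.075603 = 0.147915
P(A|B) = 0.072312/0.147915 = 0.4889

P(A|B) = 0.4889


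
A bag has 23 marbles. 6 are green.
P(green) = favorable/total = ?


P = 6/23 = 0.2609

P = 0.2609


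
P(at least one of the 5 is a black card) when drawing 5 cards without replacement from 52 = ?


P(at least one) = 1 - P(none)
P(none) = (26/52) × (25/51) × (24/50) × (23/49) × (22/48) = 0.025310
P(at least one) = 1 - 0.025310 = 0.9747

P = 0.9747


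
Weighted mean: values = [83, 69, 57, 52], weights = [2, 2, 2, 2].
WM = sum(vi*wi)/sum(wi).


Numerator = 83*2 + 69*2 + 57*2 + 52*2 = 522
Denominator = 2 + 2 + 2 + 2 = 8
WM = 522/8 = 65.2500

WM = 65.2500


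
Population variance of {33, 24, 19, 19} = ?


Mean = 23.7500
Squared deviations: 85.5625, 0.0625, 22.5625, 22.5625
Sum = 130.7500
Variance = 130.7500/4 = 32.6875

Variance = 32.6875


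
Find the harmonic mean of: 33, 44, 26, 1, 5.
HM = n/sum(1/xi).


Sum of reciprocals = 1/33 + 1/44 + 1/26 + 1/1 + 1/5 = 1.291492
HM = 5/1.291492 = 3.8715

HM = 3.8715


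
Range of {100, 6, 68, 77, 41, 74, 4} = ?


Max = 100, Min = 4
Range = 100 - 4 = 96

Range = 96


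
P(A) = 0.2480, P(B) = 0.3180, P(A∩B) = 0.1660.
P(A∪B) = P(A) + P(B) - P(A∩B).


P(A∪B) = 0.2480 + 0.3180 - 0.1660
= 0.5660 - 0.1660
= 0.4000

P(A∪B) = 0.4000


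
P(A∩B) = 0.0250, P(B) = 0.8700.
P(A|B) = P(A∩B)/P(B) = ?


P(A|B) = 0.0250/0.8700 = 0.0287

P(A|B) = 0.0287


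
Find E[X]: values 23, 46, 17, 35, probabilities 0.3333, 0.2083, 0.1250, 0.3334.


E[X] = 23*0.3333 + 46*0.2083 + 17*0.1250 + 35*0.3334
= 7.6659 + 9.5818 + 2.1250 + 11.6690
= 31.0417

E[X] = 31.0417


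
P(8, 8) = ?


P(8,8) = 8!/0!
= 40320/1
= 40320

P(8,8) = 40320


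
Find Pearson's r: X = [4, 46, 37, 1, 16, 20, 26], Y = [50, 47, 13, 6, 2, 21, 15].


Mean X = 21.4286, Mean Y = 22.0000
SD X = 15.211435, SD Y = 17.711981
Cov = 55.857143
r = 55.857143/(15.211435*17.711981) = 0.2073

r = 0.2073


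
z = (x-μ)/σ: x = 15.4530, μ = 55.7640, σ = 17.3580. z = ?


z = (15.4530 - 55.7640)/17.3580
= -40.3110/17.3580
= -2.3223

z = -2.3223


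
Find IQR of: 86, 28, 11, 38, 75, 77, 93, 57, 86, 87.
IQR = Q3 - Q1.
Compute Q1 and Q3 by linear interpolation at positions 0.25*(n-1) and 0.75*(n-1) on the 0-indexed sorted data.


Sorted: 11, 28, 38, 57, 75, 77, 86, 86, 87, 93
Q1 (25th %ile) = 42.7500
Q3 (75th %ile) = 86.0000
IQR = 86.0000 - 42.7500 = 43.2500

IQR = 43.2500


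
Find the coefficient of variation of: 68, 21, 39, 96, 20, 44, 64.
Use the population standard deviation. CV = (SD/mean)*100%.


Mean = 50.2857
SD = 25.4486
CV = (25.4486/50.2857)*100 = 50.6081%

CV = 50.6081%


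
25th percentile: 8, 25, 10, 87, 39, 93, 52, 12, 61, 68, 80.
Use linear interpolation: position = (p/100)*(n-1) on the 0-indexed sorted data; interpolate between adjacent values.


Sorted: 8, 10, 12, 25, 39, 52, 61, 68, 80, 87, 93
n = 11
Index = 25/100 * 10 = 2.5000
Lower = data[2] = 12, Upper = data[3] = 25
P25 = 12 + 0.5000*(13) = 18.5000

P25 = 18.5000


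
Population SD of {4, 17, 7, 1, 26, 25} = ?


Mean = 13.3333
Variance = 98.2222
SD = sqrt(98.2222) = 9.9107

SD = 9.9107


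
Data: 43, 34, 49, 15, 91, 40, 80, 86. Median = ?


Sorted: 15, 34, 40, 43, 49, 80, 86, 91
n = 8 (even)
Middle values: 43 and 49
Median = (43+49)/2 = 46.0000

Median = 46.0000


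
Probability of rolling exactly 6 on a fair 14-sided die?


Favorable outcomes (roll = 6): 1
Total outcomes = 14
P = 1/14 = 0.0714

P = 0.0714


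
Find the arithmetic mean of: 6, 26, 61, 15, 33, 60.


Sum = 6 + 26 + 61 + 15 + 33 + 60 = 201
n = 6
Mean = 201/6 = 33.5000

Mean = 33.5000


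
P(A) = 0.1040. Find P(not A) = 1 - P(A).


P(not A) = 1 - 0.1040 = 0.8960

P(not A) = 0.8960


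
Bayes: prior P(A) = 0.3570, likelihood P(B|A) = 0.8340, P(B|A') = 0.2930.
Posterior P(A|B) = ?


P(B) = P(B|A)*P(A) + P(B|A')*P(A')
= 0.8340*0.3570 + 0.2930*0.6430
= 0.297738 + 0.188399 = 0.486137
P(A|B) = 0.297738/0.486137 = 0.6125

P(A|B) = 0.6125


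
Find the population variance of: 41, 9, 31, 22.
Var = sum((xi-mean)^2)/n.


Mean = 25.7500
Squared deviations: 232.5625, 280.5625, 27.5625, 14.0625
Sum = 554.7500
Variance = 554.7500/4 = 138.6875

Variance = 138.6875


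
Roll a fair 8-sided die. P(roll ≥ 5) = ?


Favorable outcomes (roll ≥ 5): 4
Total outcomes = 8
P = 4/8 = 0.5000

P = 0.5000


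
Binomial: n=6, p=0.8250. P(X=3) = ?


C(6,3) = 20
p^3 = 0.561516
(1-p)^3 = 0.005359
P = 20 * 0.561516 * 0.005359 = 0.0602

P(X=3) = 0.0602


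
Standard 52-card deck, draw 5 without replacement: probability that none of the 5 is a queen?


P(no queens) = (48/52) × (47/51) × (46/50) × (45/49) × (44/48)
= 0.6588

P = 0.6588


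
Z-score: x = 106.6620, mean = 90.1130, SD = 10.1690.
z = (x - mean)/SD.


z = (106.6620 - 90.1130)/10.1690
= 16.5490/10.1690
= 1.6274

z = 1.6274


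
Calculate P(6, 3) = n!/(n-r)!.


P(6,3) = 6!/3!
= 720/6
= 120

P(6,3) = 120


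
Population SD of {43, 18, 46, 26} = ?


Mean = 33.2500
Variance = 135.6875
SD = sqrt(135.6875) = 11.6485

SD = 11.6485


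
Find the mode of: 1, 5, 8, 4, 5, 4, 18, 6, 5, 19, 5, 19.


Frequencies: 1:1, 4:2, 5:4, 6:1, 8:1, 18:1, 19:2
Max frequency = 4
Mode = 5

Mode = 5


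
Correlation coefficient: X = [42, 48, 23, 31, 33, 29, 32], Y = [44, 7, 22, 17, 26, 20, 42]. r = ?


Mean X = 34.0000, Mean Y = 25.4286
SD X = 7.745967, SD Y = 12.373441
Cov = -7.571429
r = -7.571429/(7.745967*12.373441) = -0.0790

r = -0.0790


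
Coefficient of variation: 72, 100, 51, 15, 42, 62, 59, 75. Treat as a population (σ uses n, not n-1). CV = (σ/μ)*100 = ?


Mean = 59.5000
SD = 23.4574
CV = (23.4574/59.5000)*100 = 39.4242%

CV = 39.4242%


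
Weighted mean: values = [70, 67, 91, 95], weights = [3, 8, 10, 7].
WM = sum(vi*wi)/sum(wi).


Numerator = 70*3 + 67*8 + 91*10 + 95*7 = 2321
Denominator = 3 + 8 + 10 + 7 = 28
WM = 2321/28 = 82.8929

WM = 82.8929


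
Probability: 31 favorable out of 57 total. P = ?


P = 31/57 = 0.5439

P = 0.5439


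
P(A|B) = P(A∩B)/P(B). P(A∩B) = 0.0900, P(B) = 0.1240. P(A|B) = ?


P(A|B) = 0.0900/0.1240 = 0.7258

P(A|B) = 0.7258


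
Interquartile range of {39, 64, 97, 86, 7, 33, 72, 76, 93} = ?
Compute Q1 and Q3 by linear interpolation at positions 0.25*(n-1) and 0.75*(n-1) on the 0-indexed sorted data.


Sorted: 7, 33, 39, 64, 72, 76, 86, 93, 97
Q1 (25th %ile) = 39.0000
Q3 (75th %ile) = 86.0000
IQR = 86.0000 - 39.0000 = 47.0000

IQR = 47.0000


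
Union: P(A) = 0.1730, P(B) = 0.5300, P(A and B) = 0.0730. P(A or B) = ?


P(A∪B) = 0.1730 + 0.5300 - 0.0730
= 0.7030 - 0.0730
= 0.6300

P(A∪B) = 0.6300


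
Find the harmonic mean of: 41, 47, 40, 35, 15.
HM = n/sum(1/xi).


Sum of reciprocals = 1/41 + 1/47 + 1/40 + 1/35 + 1/15 = 0.165905
HM = 5/0.165905 = 30.1377

HM = 30.1377


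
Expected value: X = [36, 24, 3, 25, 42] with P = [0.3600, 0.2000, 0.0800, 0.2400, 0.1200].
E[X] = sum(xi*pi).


E[X] = 36*0.3600 + 24*0.2000 + 3*0.0800 + 25*0.2400 + 42*0.1200
= 12.9600 + 4.8000 + 0.2400 + 6.0000 + 5.0400
= 29.0400

E[X] = 29.0400


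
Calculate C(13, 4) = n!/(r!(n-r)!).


C(13,4) = 13!/(4! × 9!)
= 6227020800/(24 × 362880)
= 715

C(13,4) = 715


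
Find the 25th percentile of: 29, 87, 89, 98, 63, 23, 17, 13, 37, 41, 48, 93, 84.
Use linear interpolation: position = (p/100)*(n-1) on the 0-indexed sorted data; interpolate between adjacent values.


Sorted: 13, 17, 23, 29, 37, 41, 48, 63, 84, 87, 89, 93, 98
n = 13
Index = 25/100 * 12 = 3.0000
Lower = data[3] = 29, Upper = data[4] = 37
P25 = 29 + 0*(8) = 29.0000

P25 = 29.0000


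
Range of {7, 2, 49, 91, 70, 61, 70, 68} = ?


Max = 91, Min = 2
Range = 91 - 2 = 89

Range = 89


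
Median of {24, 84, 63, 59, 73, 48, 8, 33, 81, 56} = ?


Sorted: 8, 24, 33, 48, 56, 59, 63, 73, 81, 84
n = 10 (even)
Middle values: 56 and 59
Median = (56+59)/2 = 57.5000

Median = 57.5000


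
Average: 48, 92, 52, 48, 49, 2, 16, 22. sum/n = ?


Sum = 48 + 92 + 52 + 48 + 49 + 2 + 16 + 22 = 329
n = 8
Mean = 329/8 = 41.1250

Mean = 41.1250


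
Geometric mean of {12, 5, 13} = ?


Product = 12 × 5 × 13 = 780
GM = 780^(1/3) = 9.2052

GM = 9.2052


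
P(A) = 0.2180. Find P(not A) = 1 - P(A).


P(not A) = 1 - 0.2180 = 0.7820

P(not A) = 0.7820


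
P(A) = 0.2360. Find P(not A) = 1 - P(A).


P(not A) = 1 - 0.2360 = 0.7640

P(not A) = 0.7640


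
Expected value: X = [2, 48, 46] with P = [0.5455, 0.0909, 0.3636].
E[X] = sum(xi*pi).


E[X] = 2*0.5455 + 48*0.0909 + 46*0.3636
= 1.0910 + 4.3632 + 16.7256
= 22.1798

E[X] = 22.1798


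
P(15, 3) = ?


P(15,3) = 15!/12!
= 1307674368000/479001600
= 2730

P(15,3) = 2730


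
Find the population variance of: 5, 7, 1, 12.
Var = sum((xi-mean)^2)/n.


Mean = 6.2500
Squared deviations: 1.5625, 0.5625, 27.5625, 33.0625
Sum = 62.7500
Variance = 62.7500/4 = 15.6875

Variance = 15.6875


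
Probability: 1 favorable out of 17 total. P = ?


P = 1/17 = 0.0588

P = 0.0588


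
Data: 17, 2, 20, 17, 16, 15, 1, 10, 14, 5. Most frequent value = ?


Frequencies: 1:1, 2:1, 5:1, 10:1, 14:1, 15:1, 16:1, 17:2, 20:1
Max frequency = 2
Mode = 17

Mode = 17


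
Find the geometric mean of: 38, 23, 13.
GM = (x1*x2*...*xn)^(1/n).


Product = 38 × 23 × 13 = 11362
GM = 11362^(1/3) = 22.4811

GM = 22.4811


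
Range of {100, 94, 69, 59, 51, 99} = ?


Max = 100, Min = 51
Range = 100 - 51 = 49

Range = 49


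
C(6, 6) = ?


C(6,6) = 6!/(6! × 0!)
= 720/(720 × 1)
= 1

C(6,6) = 1


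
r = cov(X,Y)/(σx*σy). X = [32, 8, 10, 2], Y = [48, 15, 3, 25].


Mean X = 13.0000, Mean Y = 22.7500
SD X = 11.357817, SD Y = 16.528385
Cov = 138.250000
r = 138.250000/(11.357817*16.528385) = 0.7364

r = 0.7364


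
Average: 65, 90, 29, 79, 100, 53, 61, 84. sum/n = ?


Sum = 65 + 90 + 29 + 79 + 100 + 53 + 61 + 84 = 561
n = 8
Mean = 561/8 = 70.1250

Mean = 70.1250


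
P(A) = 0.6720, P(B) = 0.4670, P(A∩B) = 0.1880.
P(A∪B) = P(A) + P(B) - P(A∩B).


P(A∪B) = 0.6720 + 0.4670 - 0.1880
= 1.1390 - 0.1880
= 0.9510

P(A∪B) = 0.9510


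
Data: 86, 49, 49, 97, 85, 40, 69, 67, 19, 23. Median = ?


Sorted: 19, 23, 40, 49, 49, 67, 69, 85, 86, 97
n = 10 (even)
Middle values: 49 and 67
Median = (49+67)/2 = 58.0000

Median = 58.0000


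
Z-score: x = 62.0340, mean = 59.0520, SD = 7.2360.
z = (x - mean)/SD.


z = (62.0340 - 59.0520)/7.2360
= 2.9820/7.2360
= 0.4121

z = 0.4121


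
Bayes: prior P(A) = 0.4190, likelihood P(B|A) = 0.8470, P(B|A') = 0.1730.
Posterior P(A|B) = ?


P(B) = P(B|A)*P(A) + P(B|A')*P(A')
= 0.8470*0.4190 + 0.1730*0.5810
= 0.354893 + 0.100513 = 0.455406
P(A|B) = 0.354893/0.455406 = 0.7793

P(A|B) = 0.7793


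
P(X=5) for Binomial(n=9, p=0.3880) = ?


C(9,5) = 126
p^5 = 0.008793
(1-p)^4 = 0.140283
P = 126 * 0.008793 * 0.140283 = 0.1554

P(X=5) = 0.1554


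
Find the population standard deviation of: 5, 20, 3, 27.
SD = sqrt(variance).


Mean = 13.7500
Variance = 101.6875
SD = sqrt(101.6875) = 10.0840

SD = 10.0840


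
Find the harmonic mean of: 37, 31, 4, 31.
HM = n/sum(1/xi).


Sum of reciprocals = 1/37 + 1/31 + 1/4 + 1/31 = 0.341543
HM = 4/0.341543 = 11.7116

HM = 11.7116


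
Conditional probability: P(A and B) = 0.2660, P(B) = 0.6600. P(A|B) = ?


P(A|B) = 0.2660/0.6600 = 0.4030

P(A|B) = 0.4030


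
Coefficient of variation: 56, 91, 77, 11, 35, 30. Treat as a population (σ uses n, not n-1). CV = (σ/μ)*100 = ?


Mean = 50.0000
SD = 27.6647
CV = (27.6647/50.0000)*100 = 55.3293%

CV = 55.3293%


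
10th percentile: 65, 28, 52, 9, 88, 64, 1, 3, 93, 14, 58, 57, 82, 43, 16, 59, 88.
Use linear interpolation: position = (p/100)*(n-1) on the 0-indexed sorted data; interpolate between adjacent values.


Sorted: 1, 3, 9, 14, 16, 28, 43, 52, 57, 58, 59, 64, 65, 82, 88, 88, 93
n = 17
Index = 10/100 * 16 = 1.6000
Lower = data[1] = 3, Upper = data[2] = 9
P10 = 3 + 0.6000*(6) = 6.6000

P10 = 6.6000


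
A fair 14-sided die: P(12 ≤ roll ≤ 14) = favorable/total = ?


Favorable outcomes (12 ≤ roll ≤ 14): 3
Total outcomes = 14
P = 3/14 = 0.2143

P = 0.2143


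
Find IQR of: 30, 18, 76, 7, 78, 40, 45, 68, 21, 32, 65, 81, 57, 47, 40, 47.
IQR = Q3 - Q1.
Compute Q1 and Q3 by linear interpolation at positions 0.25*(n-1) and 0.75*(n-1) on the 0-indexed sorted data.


Sorted: 7, 18, 21, 30, 32, 40, 40, 45, 47, 47, 57, 65, 68, 76, 78, 81
Q1 (25th %ile) = 31.5000
Q3 (75th %ile) = 65.7500
IQR = 65.7500 - 31.5000 = 34.2500

IQR = 34.2500


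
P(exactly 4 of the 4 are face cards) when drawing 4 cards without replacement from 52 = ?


Hypergeometric: P(X=4) = C(12,4)·C(40,0) / C(52,4)
= 495 × 1 / 270725
= 495/270725 = 0.0018

P = 0.0018


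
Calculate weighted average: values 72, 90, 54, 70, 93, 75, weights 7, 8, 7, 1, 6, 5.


Numerator = 72*7 + 90*8 + 54*7 + 70*1 + 93*6 + 75*5 = 2605
Denominator = 7 + 8 + 7 + 1 + 6 + 5 = 34
WM = 2605/34 = 76.6176

WM = 76.6176


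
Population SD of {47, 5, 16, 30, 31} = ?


Mean = 25.8000
Variance = 204.5600
SD = sqrt(204.5600) = 14.3024

SD = 14.3024


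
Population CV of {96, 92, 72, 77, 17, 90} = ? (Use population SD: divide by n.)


Mean = 74.0000
SD = 26.8514
CV = (26.8514/74.0000)*100 = 36.2857%

CV = 36.2857%


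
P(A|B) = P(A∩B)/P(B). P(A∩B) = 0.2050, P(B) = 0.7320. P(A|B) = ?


P(A|B) = 0.2050/0.7320 = 0.2801

P(A|B) = 0.2801


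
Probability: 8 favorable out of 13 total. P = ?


P = 8/13 = 0.6154

P = 0.6154


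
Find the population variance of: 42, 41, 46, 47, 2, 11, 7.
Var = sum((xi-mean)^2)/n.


Mean = 28.0000
Squared deviations: 196.0000, 169.0000, 324.0000, 361.0000, 676.0000, 289.0000, 441.0000
Sum = 2456.0000
Variance = 2456.0000/7 = 350.8571

Variance = 350.8571


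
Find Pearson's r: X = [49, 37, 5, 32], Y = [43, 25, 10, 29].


Mean X = 30.7500, Mean Y = 26.7500
SD X = 16.099301, SD Y = 11.755318
Cov = 179.937500
r = 179.937500/(16.099301*11.755318) = 0.9508

r = 0.9508


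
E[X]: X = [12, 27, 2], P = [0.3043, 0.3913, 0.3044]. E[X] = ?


E[X] = 12*0.3043 + 27*0.3913 + 2*0.3044
= 3.6516 + 10.5651 + 0.6088
= 14.8255

E[X] = 14.8255


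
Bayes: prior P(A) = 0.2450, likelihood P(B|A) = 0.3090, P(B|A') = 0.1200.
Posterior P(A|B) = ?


P(B) = P(B|A)*P(A) + P(B|A')*P(A')
= 0.3090*0.2450 + 0.1200*0.7550
= 0.075705 + 0.090600 = 0.166305
P(A|B) = 0.075705/0.166305 = 0.4552

P(A|B) = 0.4552


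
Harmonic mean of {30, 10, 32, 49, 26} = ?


Sum of reciprocals = 1/30 + 1/10 + 1/32 + 1/49 + 1/26 = 0.223453
HM = 5/0.223453 = 22.3761

HM = 22.3761


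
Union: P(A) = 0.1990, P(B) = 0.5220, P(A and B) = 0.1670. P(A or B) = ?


P(A∪B) = 0.1990 + 0.5220 - 0.1670
= 0.7210 - 0.1670
= 0.5540

P(A∪B) = 0.5540


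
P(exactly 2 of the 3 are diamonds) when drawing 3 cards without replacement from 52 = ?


Hypergeometric: P(X=2) = C(13,2)·C(39,1) / C(52,3)
= 78 × 39 / 22100
= 3042/22100 = 0.1376

P = 0.1376


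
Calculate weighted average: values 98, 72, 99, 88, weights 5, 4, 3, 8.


Numerator = 98*5 + 72*4 + 99*3 + 88*8 = 1779
Denominator = 5 + 4 + 3 + 8 = 20
WM = 1779/20 = 88.9500

WM = 88.9500


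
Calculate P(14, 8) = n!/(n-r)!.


P(14,8) = 14!/6!
= 87178291200/720
= 121080960

P(14,8) = 121080960


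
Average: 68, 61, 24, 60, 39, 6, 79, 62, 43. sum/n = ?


Sum = 68 + 61 + 24 + 60 + 39 + 6 + 79 + 62 + 43 = 442
n = 9
Mean = 442/9 = 49.1111

Mean = 49.1111


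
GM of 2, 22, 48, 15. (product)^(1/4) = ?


Product = 2 × 22 × 48 × 15 = 31680
GM = 31680^(1/4) = 13.3412

GM = 13.3412


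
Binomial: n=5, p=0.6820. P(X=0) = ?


C(5,0) = 1
p^0 = 1.000000
(1-p)^5 = 0.003252
P = 1 * 1.000000 * 0.003252 = 0.0033

P(X=0) = 0.0033


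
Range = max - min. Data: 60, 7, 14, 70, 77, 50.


Max = 77, Min = 7
Range = 77 - 7 = 70

Range = 70


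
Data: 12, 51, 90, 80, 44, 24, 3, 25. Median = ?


Sorted: 3, 12, 24, 25, 44, 51, 80, 90
n = 8 (even)
Middle values: 25 and 44
Median = (25+44)/2 = 34.5000

Median = 34.5000


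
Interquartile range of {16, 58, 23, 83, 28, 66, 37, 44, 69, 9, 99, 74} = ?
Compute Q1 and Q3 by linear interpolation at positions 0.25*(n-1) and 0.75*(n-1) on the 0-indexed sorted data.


Sorted: 9, 16, 23, 28, 37, 44, 58, 66, 69, 74, 83, 99
Q1 (25th %ile) = 26.7500
Q3 (75th %ile) = 70.2500
IQR = 70.2500 - 26.7500 = 43.5000

IQR = 43.5000


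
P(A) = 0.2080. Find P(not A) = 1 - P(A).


P(not A) = 1 - 0.2080 = 0.7920

P(not A) = 0.7920


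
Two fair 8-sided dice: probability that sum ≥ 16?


Total outcomes = 8×8 = 64
Favorable (sum ≥ 16): 1
P = 1/64 = 0.0156

P = 0.0156


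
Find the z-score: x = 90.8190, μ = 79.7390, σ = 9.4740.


z = (90.8190 - 79.7390)/9.4740
= 11.0800/9.4740
= 1.1695

z = 1.1695


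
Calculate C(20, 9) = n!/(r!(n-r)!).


C(20,9) = 20!/(9! × 11!)
= 2432902008176640000/(362880 × 39916800)
= 167960

C(20,9) = 167960


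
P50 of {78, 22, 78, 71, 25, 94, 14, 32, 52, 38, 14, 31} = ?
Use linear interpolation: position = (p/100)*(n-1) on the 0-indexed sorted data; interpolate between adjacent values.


Sorted: 14, 14, 22, 25, 31, 32, 38, 52, 71, 78, 78, 94
n = 12
Index = 50/100 * 11 = 5.5000
Lower = data[5] = 32, Upper = data[6] = 38
P50 = 32 + 0.5000*(6) = 35.0000

P50 = 35.0000


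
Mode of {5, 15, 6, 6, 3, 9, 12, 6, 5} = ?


Frequencies: 3:1, 5:2, 6:3, 9:1, 12:1, 15:1
Max frequency = 3
Mode = 6

Mode = 6


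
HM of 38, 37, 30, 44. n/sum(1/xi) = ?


Sum of reciprocals = 1/38 + 1/37 + 1/30 + 1/44 = 0.109403
HM = 4/0.109403 = 36.5619

HM = 36.5619


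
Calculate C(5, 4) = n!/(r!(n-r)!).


C(5,4) = 5!/(4! × 1!)
= 120/(24 × 1)
= 5

C(5,4) = 5


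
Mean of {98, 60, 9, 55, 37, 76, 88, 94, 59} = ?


Sum = 98 + 60 + 9 + 55 + 37 + 76 + 88 + 94 + 59 = 576
n = 9
Mean = 576/9 = 64.0000

Mean = 64.0000


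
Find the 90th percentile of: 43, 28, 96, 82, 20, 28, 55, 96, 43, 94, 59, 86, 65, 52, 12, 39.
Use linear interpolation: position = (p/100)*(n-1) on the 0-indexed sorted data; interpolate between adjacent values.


Sorted: 12, 20, 28, 28, 39, 43, 43, 52, 55, 59, 65, 82, 86, 94, 96, 96
n = 16
Index = 90/100 * 15 = 13.5000
Lower = data[13] = 94, Upper = data[14] = 96
P90 = 94 + 0.5000*(2) = 95.0000

P90 = 95.0000


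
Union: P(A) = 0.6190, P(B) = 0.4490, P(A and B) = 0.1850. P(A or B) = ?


P(A∪B) = 0.6190 + 0.4490 - 0.1850
= 1.0680 - 0.1850
= 0.8830

P(A∪B) = 0.8830


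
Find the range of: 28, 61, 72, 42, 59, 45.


Max = 72, Min = 28
Range = 72 - 28 = 44

Range = 44


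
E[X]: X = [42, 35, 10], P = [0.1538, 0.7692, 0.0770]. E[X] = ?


E[X] = 42*0.1538 + 35*0.7692 + 10*0.0770
= 6.4596 + 26.9220 + 0.7700
= 34.1516

E[X] = 34.1516


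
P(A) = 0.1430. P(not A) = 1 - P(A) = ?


P(not A) = 1 - 0.1430 = 0.8570

P(not A) = 0.8570


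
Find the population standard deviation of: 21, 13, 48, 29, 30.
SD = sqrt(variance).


Mean = 28.2000
Variance = 135.7600
SD = sqrt(135.7600) = 11.6516

SD = 11.6516


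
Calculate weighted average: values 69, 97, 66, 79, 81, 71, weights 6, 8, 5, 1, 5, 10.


Numerator = 69*6 + 97*8 + 66*5 + 79*1 + 81*5 + 71*10 = 2714
Denominator = 6 + 8 + 5 + 1 + 5 + 10 = 35
WM = 2714/35 = 77.5429

WM = 77.5429


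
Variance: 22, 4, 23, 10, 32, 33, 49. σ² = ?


Mean = 24.7143
Squared deviations: 7.3673, 429.0816, 2.9388, 216.5102, 53.0816, 68.6531, 589.7959
Sum = 1367.4286
Variance = 1367.4286/7 = 195.3469

Variance = 195.3469


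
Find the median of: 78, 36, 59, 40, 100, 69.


Sorted: 36, 40, 59, 69, 78, 100
n = 6 (even)
Middle values: 59 and 69
Median = (59+69)/2 = 64.0000

Median = 64.0000


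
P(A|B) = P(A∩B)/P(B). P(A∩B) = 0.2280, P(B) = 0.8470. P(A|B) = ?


P(A|B) = 0.2280/0.8470 = 0.2692

P(A|B) = 0.2692


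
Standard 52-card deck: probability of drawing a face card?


12 face cards in 52 cards
P = 12/52 = 0.2308

P = 0.2308


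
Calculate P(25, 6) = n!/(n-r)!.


P(25,6) = 25!/19!
= 15511210043330985984000000/121645100408832000
= 127512000

P(25,6) = 127512000


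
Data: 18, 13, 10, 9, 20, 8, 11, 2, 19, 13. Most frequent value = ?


Frequencies: 2:1, 8:1, 9:1, 10:1, 11:1, 13:2, 18:1, 19:1, 20:1
Max frequency = 2
Mode = 13

Mode = 13


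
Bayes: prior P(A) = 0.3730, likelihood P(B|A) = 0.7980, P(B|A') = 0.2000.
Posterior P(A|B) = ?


P(B) = P(B|A)*P(A) + P(B|A')*P(A')
= 0.7980*0.3730 + 0.2000*0.6270
= 0.297654 + 0.125400 = 0.423054
P(A|B) = 0.297654/0.423054 = 0.7036

P(A|B) = 0.7036


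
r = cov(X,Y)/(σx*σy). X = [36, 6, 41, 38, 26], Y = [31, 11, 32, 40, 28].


Mean X = 29.4000, Mean Y = 28.4000
SD X = 12.737347, SD Y = 9.562426
Cov = 113.440000
r = 113.440000/(12.737347*9.562426) = 0.9314

r = 0.9314


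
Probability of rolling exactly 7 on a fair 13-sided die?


Favorable outcomes (roll = 7): 1
Total outcomes = 13
P = 1/13 = 0.0769

P = 0.0769


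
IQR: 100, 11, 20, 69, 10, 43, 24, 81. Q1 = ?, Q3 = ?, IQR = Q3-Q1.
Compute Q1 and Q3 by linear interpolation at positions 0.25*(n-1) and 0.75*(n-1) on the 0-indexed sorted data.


Sorted: 10, 11, 20, 24, 43, 69, 81, 100
Q1 (25th %ile) = 17.7500
Q3 (75th %ile) = 72.0000
IQR = 72.0000 - 17.7500 = 54.2500

IQR = 54.2500


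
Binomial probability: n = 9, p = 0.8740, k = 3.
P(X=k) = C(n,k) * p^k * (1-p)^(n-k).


C(9,3) = 84
p^3 = 0.667628
(1-p)^6 = 4.001504e-06
P = 84 * 0.667628 * 4.001504e-06 = 0.0002

P(X=3) = 0.0002


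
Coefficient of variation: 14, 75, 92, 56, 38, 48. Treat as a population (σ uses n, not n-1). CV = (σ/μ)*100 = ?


Mean = 53.8333
SD = 25.1026
CV = (25.1026/53.8333)*100 = 46.6302%

CV = 46.6302%


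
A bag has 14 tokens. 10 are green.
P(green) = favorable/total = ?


P = 10/14 = 0.7143

P = 0.7143


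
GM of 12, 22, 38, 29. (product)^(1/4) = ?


Product = 12 × 22 × 38 × 29 = 290928
GM = 290928^(1/4) = 23.2245

GM = 23.2245


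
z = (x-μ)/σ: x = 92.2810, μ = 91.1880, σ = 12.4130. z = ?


z = (92.2810 - 91.1880)/12.4130
= 1.0930/12.4130
= 0.0881

z = 0.0881


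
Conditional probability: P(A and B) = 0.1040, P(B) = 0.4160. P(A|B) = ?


P(A|B) = 0.1040/0.4160 = 0.2500

P(A|B) = 0.2500


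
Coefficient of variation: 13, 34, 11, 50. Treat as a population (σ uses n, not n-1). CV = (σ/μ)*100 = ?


Mean = 27.0000
SD = 16.0468
CV = (16.0468/27.0000)*100 = 59.4326%

CV = 59.4326%


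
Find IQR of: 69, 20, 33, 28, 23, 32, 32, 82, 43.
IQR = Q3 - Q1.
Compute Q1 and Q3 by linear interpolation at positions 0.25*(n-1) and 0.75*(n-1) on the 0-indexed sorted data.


Sorted: 20, 23, 28, 32, 32, 33, 43, 69, 82
Q1 (25th %ile) = 28.0000
Q3 (75th %ile) = 43.0000
IQR = 43.0000 - 28.0000 = 15.0000

IQR = 15.0000


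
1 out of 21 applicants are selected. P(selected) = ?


P = 1/21 = 0.0476

P = 0.0476


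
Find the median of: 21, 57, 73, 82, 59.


Sorted: 21, 57, 59, 73, 82
n = 5 (odd)
Middle value = 59

Median = 59


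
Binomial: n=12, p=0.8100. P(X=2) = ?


C(12,2) = 66
p^2 = 0.656100
(1-p)^10 = 6.131066e-08
P = 66 * 0.656100 * 6.131066e-08 = 2.6549e-06

P(X=2) = 2.6549e-06


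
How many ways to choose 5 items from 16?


C(16,5) = 16!/(5! × 11!)
= 20922789888000/(120 × 39916800)
= 4368

C(16,5) = 4368


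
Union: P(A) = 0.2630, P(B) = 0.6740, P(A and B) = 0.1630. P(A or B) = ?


P(A∪B) = 0.2630 + 0.6740 - 0.1630
= 0.9370 - 0.1630
= 0.7740

P(A∪B) = 0.7740


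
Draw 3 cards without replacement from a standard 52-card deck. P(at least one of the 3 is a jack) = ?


P(at least one) = 1 - P(none)
P(none) = (48/52) × (47/51) × (46/50) = 0.782624
P(at least one) = 1 - 0.782624 = 0.2174

P = 0.2174


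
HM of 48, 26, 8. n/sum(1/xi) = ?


Sum of reciprocals = 1/48 + 1/26 + 1/8 = 0.184295
HM = 3/0.184295 = 16.2783

HM = 16.2783


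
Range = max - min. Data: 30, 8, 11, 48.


Max = 48, Min = 8
Range = 48 - 8 = 40

Range = 40


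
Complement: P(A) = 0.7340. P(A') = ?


P(not A) = 1 - 0.7340 = 0.2660

P(not A) = 0.2660


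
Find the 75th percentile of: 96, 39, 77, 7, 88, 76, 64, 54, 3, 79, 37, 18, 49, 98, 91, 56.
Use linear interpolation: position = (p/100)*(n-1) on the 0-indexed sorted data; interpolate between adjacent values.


Sorted: 3, 7, 18, 37, 39, 49, 54, 56, 64, 76, 77, 79, 88, 91, 96, 98
n = 16
Index = 75/100 * 15 = 11.2500
Lower = data[11] = 79, Upper = data[12] = 88
P75 = 79 + 0.2500*(9) = 81.2500

P75 = 81.2500


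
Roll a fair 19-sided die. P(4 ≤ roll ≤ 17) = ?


Favorable outcomes (4 ≤ roll ≤ 17): 14
Total outcomes = 19
P = 14/19 = 0.7368

P = 0.7368


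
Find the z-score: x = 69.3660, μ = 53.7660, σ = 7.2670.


z = (69.3660 - 53.7660)/7.2670
= 15.6000/7.2670
= 2.1467

z = 2.1467


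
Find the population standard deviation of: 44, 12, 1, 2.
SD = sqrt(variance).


Mean = 14.7500
Variance = 303.6875
SD = sqrt(303.6875) = 17.4266

SD = 17.4266


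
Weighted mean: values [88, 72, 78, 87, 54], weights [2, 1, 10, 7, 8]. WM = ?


Numerator = 88*2 + 72*1 + 78*10 + 87*7 + 54*8 = 2069
Denominator = 2 + 1 + 10 + 7 + 8 = 28
WM = 2069/28 = 73.8929

WM = 73.8929


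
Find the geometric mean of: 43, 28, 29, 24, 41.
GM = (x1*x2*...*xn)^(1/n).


Product = 43 × 28 × 29 × 24 × 41 = 34357344
GM = 34357344^(1/5) = 32.1517

GM = 32.1517


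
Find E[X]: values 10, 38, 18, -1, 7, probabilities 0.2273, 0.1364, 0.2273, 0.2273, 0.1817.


E[X] = 10*0.2273 + 38*0.1364 + 18*0.2273 - 1*0.2273 + 7*0.1817
= 2.2730 + 5.1832 + 4.0914 - 0.2273 + 1.2719
= 12.5922

E[X] = 12.5922


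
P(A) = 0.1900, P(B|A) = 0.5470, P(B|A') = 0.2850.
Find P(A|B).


P(B) = P(B|A)*P(A) + P(B|A')*P(A')
= 0.5470*0.1900 + 0.2850*0.8100
= 0.103930 + 0.230850 = 0.334780
P(A|B) = 0.103930/0.334780 = 0.3104

P(A|B) = 0.3104


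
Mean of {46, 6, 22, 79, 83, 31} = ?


Sum = 46 + 6 + 22 + 79 + 83 + 31 = 267
n = 6
Mean = 267/6 = 44.5000

Mean = 44.5000


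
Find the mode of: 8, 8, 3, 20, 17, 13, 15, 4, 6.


Frequencies: 3:1, 4:1, 6:1, 8:2, 13:1, 15:1, 17:1, 20:1
Max frequency = 2
Mode = 8

Mode = 8


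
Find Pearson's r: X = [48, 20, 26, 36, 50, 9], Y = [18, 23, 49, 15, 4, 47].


Mean X = 31.5000, Mean Y = 26.0000
SD X = 14.739403, SD Y = 16.573071
Cov = -192.166667
r = -192.166667/(14.739403*16.573071) = -0.7867

r = -0.7867


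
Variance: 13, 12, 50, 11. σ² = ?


Mean = 21.5000
Squared deviations: 72.2500, 90.2500, 812.2500, 110.2500
Sum = 1085.0000
Variance = 1085.0000/4 = 271.2500

Variance = 271.2500


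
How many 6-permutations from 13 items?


P(13,6) = 13!/7!
= 6227020800/5040
= 1235520

P(13,6) = 1235520


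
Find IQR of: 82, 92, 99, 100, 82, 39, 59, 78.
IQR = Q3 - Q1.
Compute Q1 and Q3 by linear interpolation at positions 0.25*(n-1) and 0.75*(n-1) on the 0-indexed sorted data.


Sorted: 39, 59, 78, 82, 82, 92, 99, 100
Q1 (25th %ile) = 73.2500
Q3 (75th %ile) = 93.7500
IQR = 93.7500 - 73.2500 = 20.5000

IQR = 20.5000


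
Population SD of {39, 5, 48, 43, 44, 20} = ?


Mean = 33.1667
Variance = 239.1389
SD = sqrt(239.1389) = 15.4641

SD = 15.4641


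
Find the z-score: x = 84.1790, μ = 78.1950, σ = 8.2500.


z = (84.1790 - 78.1950)/8.2500
= 5.9840/8.2500
= 0.7253

z = 0.7253


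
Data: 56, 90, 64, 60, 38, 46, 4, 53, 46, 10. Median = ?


Sorted: 4, 10, 38, 46, 46, 53, 56, 60, 64, 90
n = 10 (even)
Middle values: 46 and 53
Median = (46+53)/2 = 49.5000

Median = 49.5000


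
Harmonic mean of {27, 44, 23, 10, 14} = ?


Sum of reciprocals = 1/27 + 1/44 + 1/23 + 1/10 + 1/14 = 0.274671
HM = 5/0.274671 = 18.2036

HM = 18.2036


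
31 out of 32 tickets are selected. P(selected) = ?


P = 31/32 = 0.9688

P = 0.9688


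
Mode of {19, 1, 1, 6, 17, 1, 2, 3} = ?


Frequencies: 1:3, 2:1, 3:1, 6:1, 17:1, 19:1
Max frequency = 3
Mode = 1

Mode = 1


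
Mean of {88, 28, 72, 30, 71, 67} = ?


Sum = 88 + 28 + 72 + 30 + 71 + 67 = 356
n = 6
Mean = 356/6 = 59.3333

Mean = 59.3333


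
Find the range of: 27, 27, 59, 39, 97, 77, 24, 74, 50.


Max = 97, Min = 24
Range = 97 - 24 = 73

Range = 73


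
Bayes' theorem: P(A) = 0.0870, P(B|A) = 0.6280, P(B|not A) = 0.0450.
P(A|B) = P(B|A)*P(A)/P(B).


P(B) = P(B|A)*P(A) + P(B|A')*P(A')
= 0.6280*0.0870 + 0.0450*0.9130
= 0.054636 + 0.041085 = 0.095721
P(A|B) = 0.054636/0.095721 = 0.5708

P(A|B) = 0.5708


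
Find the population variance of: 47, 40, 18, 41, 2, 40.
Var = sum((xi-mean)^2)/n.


Mean = 31.3333
Squared deviations: 245.4444, 75.1111, 177.7778, 93.4444, 860.4444, 75.1111
Sum = 1527.3333
Variance = 1527.3333/6 = 254.5556

Variance = 254.5556


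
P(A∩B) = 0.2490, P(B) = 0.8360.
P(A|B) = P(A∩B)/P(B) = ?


P(A|B) = 0.2490/0.8360 = 0.2978

P(A|B) = 0.2978


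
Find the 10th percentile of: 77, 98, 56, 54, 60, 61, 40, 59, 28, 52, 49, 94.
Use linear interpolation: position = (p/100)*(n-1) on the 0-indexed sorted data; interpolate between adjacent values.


Sorted: 28, 40, 49, 52, 54, 56, 59, 60, 61, 77, 94, 98
n = 12
Index = 10/100 * 11 = 1.1000
Lower = data[1] = 40, Upper = data[2] = 49
P10 = 40 + 0.1000*(9) = 40.9000

P10 = 40.9000


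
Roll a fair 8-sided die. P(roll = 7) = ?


Favorable outcomes (roll = 7): 1
Total outcomes = 8
P = 1/8 = 0.1250

P = 0.1250


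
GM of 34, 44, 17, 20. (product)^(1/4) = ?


Product = 34 × 44 × 17 × 20 = 508640
GM = 508640^(1/4) = 26.7056

GM = 26.7056


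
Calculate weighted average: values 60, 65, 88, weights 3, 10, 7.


Numerator = 60*3 + 65*10 + 88*7 = 1446
Denominator = 3 + 10 + 7 = 20
WM = 1446/20 = 72.3000

WM = 72.3000


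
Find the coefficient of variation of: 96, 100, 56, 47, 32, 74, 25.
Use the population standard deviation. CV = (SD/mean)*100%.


Mean = 61.4286
SD = 27.4427
CV = (27.4427/61.4286)*100 = 44.6742%

CV = 44.6742%


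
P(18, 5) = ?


P(18,5) = 18!/13!
= 6402373705728000/6227020800
= 1028160

P(18,5) = 1028160


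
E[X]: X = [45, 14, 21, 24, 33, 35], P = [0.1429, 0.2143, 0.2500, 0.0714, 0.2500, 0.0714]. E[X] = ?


E[X] = 45*0.1429 + 14*0.2143 + 21*0.2500 + 24*0.0714 + 33*0.2500 + 35*0.0714
= 6.4305 + 3.0002 + 5.2500 + 1.7136 + 8.2500 + 2.4990
= 27.1433

E[X] = 27.1433


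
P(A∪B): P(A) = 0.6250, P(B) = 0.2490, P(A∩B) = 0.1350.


P(A∪B) = 0.6250 + 0.2490 - 0.1350
= 0.8740 - 0.1350
= 0.7390

P(A∪B) = 0.7390


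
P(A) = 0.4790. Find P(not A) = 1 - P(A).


P(not A) = 1 - 0.4790 = 0.5210

P(not A) = 0.5210


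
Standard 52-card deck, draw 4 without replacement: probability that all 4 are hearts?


P(all hearts) = (13/52) × (12/51) × (11/50) × (10/49)
= 0.0026

P = 0.0026


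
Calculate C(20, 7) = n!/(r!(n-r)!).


C(20,7) = 20!/(7! × 13!)
= 2432902008176640000/(5040 × 6227020800)
= 77520

C(20,7) = 77520


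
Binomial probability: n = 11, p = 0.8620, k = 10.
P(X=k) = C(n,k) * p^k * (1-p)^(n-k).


C(11,10) = 11
p^10 = 0.226502
(1-p)^1 = 0.138000
P = 11 * 0.226502 * 0.138000 = 0.3438

P(X=10) = 0.3438


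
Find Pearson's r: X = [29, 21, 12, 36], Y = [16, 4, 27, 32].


Mean X = 24.5000, Mean Y = 19.7500
SD X = 8.958236, SD Y = 10.779031
Cov = 22.125000
r = 22.125000/(8.958236*10.779031) = 0.2291

r = 0.2291


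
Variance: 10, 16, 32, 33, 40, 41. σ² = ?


Mean = 28.6667
Squared deviations: 348.4444, 160.4444, 11.1111, 18.7778, 128.4444, 152.1111
Sum = 819.3333
Variance = 819.3333/6 = 136.5556

Variance = 136.5556


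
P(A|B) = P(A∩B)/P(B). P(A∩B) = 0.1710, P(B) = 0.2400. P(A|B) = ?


P(A|B) = 0.1710/0.2400 = 0.7125

P(A|B) = 0.7125


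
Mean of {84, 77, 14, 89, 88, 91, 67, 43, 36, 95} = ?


Sum = 84 + 77 + 14 + 89 + 88 + 91 + 67 + 43 + 36 + 95 = 684
n = 10
Mean = 684/10 = 68.4000

Mean = 68.4000


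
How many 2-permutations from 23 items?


P(23,2) = 23!/21!
= 25852016738884976640000/51090942171709440000
= 506

P(23,2) = 506


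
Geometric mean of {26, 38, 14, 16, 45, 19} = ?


Product = 26 × 38 × 14 × 16 × 45 × 19 = 189221760
GM = 189221760^(1/6) = 23.9605

GM = 23.9605


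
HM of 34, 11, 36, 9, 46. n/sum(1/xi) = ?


Sum of reciprocals = 1/34 + 1/11 + 1/36 + 1/9 + 1/46 = 0.280949
HM = 5/0.280949 = 17.7968

HM = 17.7968


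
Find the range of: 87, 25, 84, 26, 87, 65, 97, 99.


Max = 99, Min = 25
Range = 99 - 25 = 74

Range = 74


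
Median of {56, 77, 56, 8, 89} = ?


Sorted: 8, 56, 56, 77, 89
n = 5 (odd)
Middle value = 56

Median = 56


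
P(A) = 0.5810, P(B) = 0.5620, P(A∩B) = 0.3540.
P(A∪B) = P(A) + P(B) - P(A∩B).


P(A∪B) = 0.5810 + 0.5620 - 0.3540
= 1.1430 - 0.3540
= 0.7890

P(A∪B) = 0.7890


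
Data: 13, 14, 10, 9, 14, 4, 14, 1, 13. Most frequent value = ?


Frequencies: 1:1, 4:1, 9:1, 10:1, 13:2, 14:3
Max frequency = 3
Mode = 14

Mode = 14


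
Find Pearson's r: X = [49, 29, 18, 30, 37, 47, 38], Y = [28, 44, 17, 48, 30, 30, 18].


Mean X = 35.4286, Mean Y = 30.7143
SD X = 10.012237, SD Y = 10.911518
Cov = -2.734694
r = -2.734694/(10.012237*10.911518) = -0.0250

r = -0.0250


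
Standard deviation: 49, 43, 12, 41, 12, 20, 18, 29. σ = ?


Mean = 28.0000
Variance = 189.0000
SD = sqrt(189.0000) = 13.7477

SD = 13.7477


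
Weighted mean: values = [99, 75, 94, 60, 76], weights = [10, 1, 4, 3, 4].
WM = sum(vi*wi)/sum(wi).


Numerator = 99*10 + 75*1 + 94*4 + 60*3 + 76*4 = 1925
Denominator = 10 + 1 + 4 + 3 + 4 = 22
WM = 1925/22 = 87.5000

WM = 87.5000


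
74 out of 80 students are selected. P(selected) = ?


P = 74/80 = 0.9250

P = 0.9250


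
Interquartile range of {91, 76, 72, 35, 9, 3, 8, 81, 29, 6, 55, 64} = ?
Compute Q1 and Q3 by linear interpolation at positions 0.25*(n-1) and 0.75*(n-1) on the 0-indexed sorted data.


Sorted: 3, 6, 8, 9, 29, 35, 55, 64, 72, 76, 81, 91
Q1 (25th %ile) = 8.7500
Q3 (75th %ile) = 73.0000
IQR = 73.0000 - 8.7500 = 64.2500

IQR = 64.2500


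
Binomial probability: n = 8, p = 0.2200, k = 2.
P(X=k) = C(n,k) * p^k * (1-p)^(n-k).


C(8,2) = 28
p^2 = 0.048400
(1-p)^6 = 0.225200
P = 28 * 0.048400 * 0.225200 = 0.3052

P(X=2) = 0.3052


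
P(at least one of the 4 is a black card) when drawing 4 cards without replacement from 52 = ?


P(at least one) = 1 - P(none)
P(none) = (26/52) × (25/51) × (24/50) × (23/49) = 0.055222
P(at least one) = 1 - 0.055222 = 0.9448

P = 0.9448


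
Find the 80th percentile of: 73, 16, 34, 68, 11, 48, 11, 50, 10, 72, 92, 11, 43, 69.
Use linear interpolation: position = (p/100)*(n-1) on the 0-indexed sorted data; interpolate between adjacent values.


Sorted: 10, 11, 11, 11, 16, 34, 43, 48, 50, 68, 69, 72, 73, 92
n = 14
Index = 80/100 * 13 = 10.4000
Lower = data[10] = 69, Upper = data[11] = 72
P80 = 69 + 0.4000*(3) = 70.2000

P80 = 70.2000


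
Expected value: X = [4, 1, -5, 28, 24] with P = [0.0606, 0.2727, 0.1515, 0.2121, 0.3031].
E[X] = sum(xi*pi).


E[X] = 4*0.0606 + 1*0.2727 - 5*0.1515 + 28*0.2121 + 24*0.3031
= 0.2424 + 0.2727 - 0.7575 + 5.9388 + 7.2744
= 12.9708

E[X] = 12.9708


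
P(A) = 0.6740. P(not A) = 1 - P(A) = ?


P(not A) = 1 - 0.6740 = 0.3260

P(not A) = 0.3260


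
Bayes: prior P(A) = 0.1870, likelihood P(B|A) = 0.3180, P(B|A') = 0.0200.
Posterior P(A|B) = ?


P(B) = P(B|A)*P(A) + P(B|A')*P(A')
= 0.3180*0.1870 + 0.0200*0.8130
= 0.059466 + 0.016260 = 0.075726
P(A|B) = 0.059466/0.075726 = 0.7853

P(A|B) = 0.7853


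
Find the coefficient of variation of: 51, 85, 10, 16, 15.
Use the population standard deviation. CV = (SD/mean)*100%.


Mean = 35.4000
SD = 28.7792
CV = (28.7792/35.4000)*100 = 81.2971%

CV = 81.2971%


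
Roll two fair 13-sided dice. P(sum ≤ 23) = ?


Total outcomes = 13×13 = 169
Favorable (sum ≤ 23): 163
P = 163/169 = 0.9645

P = 0.9645


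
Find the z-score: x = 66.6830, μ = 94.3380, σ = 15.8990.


z = (66.6830 - 94.3380)/15.8990
= -27.6550/15.8990
= -1.7394

z = -1.7394


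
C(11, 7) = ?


C(11,7) = 11!/(7! × 4!)
= 39916800/(5040 × 24)
= 330

C(11,7) = 330


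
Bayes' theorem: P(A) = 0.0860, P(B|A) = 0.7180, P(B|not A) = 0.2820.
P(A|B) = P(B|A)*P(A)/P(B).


P(B) = P(B|A)*P(A) + P(B|A')*P(A')
= 0.7180*0.0860 + 0.2820*0.9140
= 0.061748 + 0.257748 = 0.319496
P(A|B) = 0.061748/0.319496 = 0.1933

P(A|B) = 0.1933


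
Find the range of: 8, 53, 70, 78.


Max = 78, Min = 8
Range = 78 - 8 = 70

Range = 70


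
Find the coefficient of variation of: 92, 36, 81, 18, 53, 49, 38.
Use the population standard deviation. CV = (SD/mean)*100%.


Mean = 52.4286
SD = 24.0764
CV = (24.0764/52.4286)*100 = 45.9223%

CV = 45.9223%


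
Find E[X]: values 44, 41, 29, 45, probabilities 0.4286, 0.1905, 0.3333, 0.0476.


E[X] = 44*0.4286 + 41*0.1905 + 29*0.3333 + 45*0.0476
= 18.8584 + 7.8105 + 9.6657 + 2.1420
= 38.4766

E[X] = 38.4766


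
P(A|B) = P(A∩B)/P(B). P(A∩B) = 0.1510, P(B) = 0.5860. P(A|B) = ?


P(A|B) = 0.1510/0.5860 = 0.2577

P(A|B) = 0.2577


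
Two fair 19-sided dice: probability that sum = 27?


Total outcomes = 19×19 = 361
Favorable (sum = 27): 12
P = 12/361 = 0.0332

P = 0.0332


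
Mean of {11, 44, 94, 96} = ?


Sum = 11 + 44 + 94 + 96 = 245
n = 4
Mean = 245/4 = 61.2500

Mean = 61.2500


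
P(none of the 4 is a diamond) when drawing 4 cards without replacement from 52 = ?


P(no diamonds) = (39/52) × (38/51) × (37/50) × (36/49)
= 0.3038

P = 0.3038


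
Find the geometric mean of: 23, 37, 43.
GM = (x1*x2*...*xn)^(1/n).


Product = 23 × 37 × 43 = 36593
GM = 36593^(1/3) = 33.1996

GM = 33.1996


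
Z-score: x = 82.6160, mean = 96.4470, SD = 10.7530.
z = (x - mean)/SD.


z = (82.6160 - 96.4470)/10.7530
= -13.8310/10.7530
= -1.2862

z = -1.2862


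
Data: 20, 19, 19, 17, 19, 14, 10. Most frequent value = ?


Frequencies: 10:1, 14:1, 17:1, 19:3, 20:1
Max frequency = 3
Mode = 19

Mode = 19


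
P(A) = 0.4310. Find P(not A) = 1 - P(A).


P(not A) = 1 - 0.4310 = 0.5690

P(not A) = 0.5690


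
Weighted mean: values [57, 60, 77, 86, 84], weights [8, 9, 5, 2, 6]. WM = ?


Numerator = 57*8 + 60*9 + 77*5 + 86*2 + 84*6 = 2057
Denominator = 8 + 9 + 5 + 2 + 6 = 30
WM = 2057/30 = 68.5667

WM = 68.5667
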